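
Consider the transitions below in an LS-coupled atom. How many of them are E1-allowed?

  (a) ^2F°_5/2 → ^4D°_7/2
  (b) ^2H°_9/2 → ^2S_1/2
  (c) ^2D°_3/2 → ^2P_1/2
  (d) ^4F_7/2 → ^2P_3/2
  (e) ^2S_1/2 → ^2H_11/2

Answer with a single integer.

1

(a) forbidden (parity, ΔS fail)
(b) forbidden (ΔL, ΔJ fail)
(c) allowed
(d) forbidden (parity, ΔS, ΔL, ΔJ fail)
(e) forbidden (parity, ΔL, ΔJ fail)
Total allowed: 1 of 5.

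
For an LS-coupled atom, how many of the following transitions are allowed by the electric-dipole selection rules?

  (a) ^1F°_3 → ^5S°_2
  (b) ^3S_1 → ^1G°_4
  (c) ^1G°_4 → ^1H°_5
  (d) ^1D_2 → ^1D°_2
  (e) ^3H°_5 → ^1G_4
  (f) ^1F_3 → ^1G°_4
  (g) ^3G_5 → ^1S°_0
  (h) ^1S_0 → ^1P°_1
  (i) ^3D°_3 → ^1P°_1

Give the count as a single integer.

3

(a) forbidden (parity, ΔS, ΔL fail)
(b) forbidden (ΔS, ΔL, ΔJ fail)
(c) forbidden (parity fails)
(d) allowed
(e) forbidden (ΔS fails)
(f) allowed
(g) forbidden (ΔS, ΔL, ΔJ fail)
(h) allowed
(i) forbidden (parity, ΔS, ΔJ fail)
Total allowed: 3 of 9.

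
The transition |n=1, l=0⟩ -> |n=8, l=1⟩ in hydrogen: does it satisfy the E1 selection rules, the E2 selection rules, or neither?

E1

Δl = 1 − 0 = +1; l_i + l_f = 1.
E1 (Δl = ±1): satisfied.
E2 (Δl = 0,±2, l_i+l_f ≥ 2): not satisfied.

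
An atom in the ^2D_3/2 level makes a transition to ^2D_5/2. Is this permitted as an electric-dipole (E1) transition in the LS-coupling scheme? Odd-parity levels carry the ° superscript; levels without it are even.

forbidden

Parity must change: even → even — fails.
ΔS = 0: S: 1/2 → 1/2 — passes.
ΔL = 0, ±1 (not L=0↔0): L: 2 → 2, ΔL = +0 — passes.
ΔJ = 0, ±1 (not J=0↔0): J: 3/2 → 5/2, ΔJ = +1 — passes.
Rule(s) violated: parity.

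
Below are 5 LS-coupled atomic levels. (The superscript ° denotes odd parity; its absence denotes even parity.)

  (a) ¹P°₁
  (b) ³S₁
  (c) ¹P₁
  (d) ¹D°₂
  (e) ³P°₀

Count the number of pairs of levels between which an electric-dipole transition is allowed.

(a)–(b): forbidden (ΔS).
(a)–(c): allowed.
(a)–(d): forbidden (parity).
(a)–(e): forbidden (parity, ΔS).
(b)–(c): forbidden (parity, ΔS).
(b)–(d): forbidden (ΔS, ΔL).
(b)–(e): allowed.
(c)–(d): allowed.
(c)–(e): forbidden (ΔS).
(d)–(e): forbidden (parity, ΔS, ΔJ).
Allowed pairs: 3 of 10.

3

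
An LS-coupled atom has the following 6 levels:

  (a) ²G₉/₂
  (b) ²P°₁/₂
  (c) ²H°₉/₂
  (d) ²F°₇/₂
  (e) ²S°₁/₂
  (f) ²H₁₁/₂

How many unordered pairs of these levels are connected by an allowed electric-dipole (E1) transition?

(a)–(b): forbidden (ΔL, ΔJ).
(a)–(c): allowed.
(a)–(d): allowed.
(a)–(e): forbidden (ΔL, ΔJ).
(a)–(f): forbidden (parity).
(b)–(c): forbidden (parity, ΔL, ΔJ).
(b)–(d): forbidden (parity, ΔL, ΔJ).
(b)–(e): forbidden (parity).
(b)–(f): forbidden (ΔL, ΔJ).
(c)–(d): forbidden (parity, ΔL).
(c)–(e): forbidden (parity, ΔL, ΔJ).
(c)–(f): allowed.
(d)–(e): forbidden (parity, ΔL, ΔJ).
(d)–(f): forbidden (ΔL, ΔJ).
(e)–(f): forbidden (ΔL, ΔJ).
Allowed pairs: 3 of 15.

3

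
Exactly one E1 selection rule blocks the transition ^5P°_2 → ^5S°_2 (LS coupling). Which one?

Reading off the term symbols: S 2→2, L 1→0, J 2→2, parity odd→odd.
Parity must change: odd → odd — violated.
ΔS = 0: S: 2 → 2 — satisfied.
ΔJ = 0, ±1 (not J=0↔0): J: 2 → 2, ΔJ = +0 — satisfied.
ΔL = 0, ±1 (not L=0↔0): L: 1 → 0, ΔL = -1 — satisfied.

parity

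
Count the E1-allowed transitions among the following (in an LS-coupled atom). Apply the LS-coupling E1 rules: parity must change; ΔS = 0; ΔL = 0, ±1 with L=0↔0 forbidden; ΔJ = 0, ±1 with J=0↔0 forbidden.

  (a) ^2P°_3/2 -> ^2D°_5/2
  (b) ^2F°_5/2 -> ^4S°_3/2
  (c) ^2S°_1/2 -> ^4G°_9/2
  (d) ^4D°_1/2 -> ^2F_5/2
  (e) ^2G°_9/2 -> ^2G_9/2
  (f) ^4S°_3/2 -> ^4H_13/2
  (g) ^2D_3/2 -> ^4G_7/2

(a) forbidden (parity fails)
(b) forbidden (parity, ΔS, ΔL fail)
(c) forbidden (parity, ΔS, ΔL, ΔJ fail)
(d) forbidden (ΔS, ΔJ fail)
(e) allowed
(f) forbidden (ΔL, ΔJ fail)
(g) forbidden (parity, ΔS, ΔL, ΔJ fail)
Total allowed: 1 of 7.

1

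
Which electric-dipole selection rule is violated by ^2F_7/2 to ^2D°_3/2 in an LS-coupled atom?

the ΔJ = 0, ±1 rule

Initial level: S=1/2, L=3, J=7/2, parity even. Final level: S=1/2, L=2, J=3/2, parity odd.
ΔJ = 0, ±1 (not J=0↔0): J: 7/2 → 3/2, ΔJ = -2 — fails.
Parity must change: even → odd — ok.
ΔL = 0, ±1 (not L=0↔0): L: 3 → 2, ΔL = -1 — ok.
ΔS = 0: S: 1/2 → 1/2 — ok.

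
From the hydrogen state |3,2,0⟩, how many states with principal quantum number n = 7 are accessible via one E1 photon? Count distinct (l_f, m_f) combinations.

6

E1 requires Δl = ±1, so l_f ∈ {1, 3}; with 0 ≤ l_f ≤ n_f−1 = 6, the allowed l_f values are {1, 3}.
For l_f = 1: m_f ∈ {m_i−1, m_i, m_i+1} ∩ [−1, 1] = {-1, 0, 1} → 3 states.
For l_f = 3: m_f ∈ {m_i−1, m_i, m_i+1} ∩ [−3, 3] = {-1, 0, 1} → 3 states.
Total: 6.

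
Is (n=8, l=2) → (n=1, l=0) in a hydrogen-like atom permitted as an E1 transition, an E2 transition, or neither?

E2

Δl = 0 − 2 = -2; l_i + l_f = 2.
E1 (Δl = ±1): not satisfied.
E2 (Δl = 0,±2, l_i+l_f ≥ 2): satisfied.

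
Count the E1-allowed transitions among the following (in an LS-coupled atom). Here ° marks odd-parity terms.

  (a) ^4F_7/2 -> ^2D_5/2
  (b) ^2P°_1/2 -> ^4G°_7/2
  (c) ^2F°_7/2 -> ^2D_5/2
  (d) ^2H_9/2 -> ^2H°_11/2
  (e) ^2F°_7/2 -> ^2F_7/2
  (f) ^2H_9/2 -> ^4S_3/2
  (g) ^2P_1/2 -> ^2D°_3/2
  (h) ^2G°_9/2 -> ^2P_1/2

4

(a) forbidden (parity, ΔS fail)
(b) forbidden (parity, ΔS, ΔL, ΔJ fail)
(c) allowed
(d) allowed
(e) allowed
(f) forbidden (parity, ΔS, ΔL, ΔJ fail)
(g) allowed
(h) forbidden (ΔL, ΔJ fail)
Total allowed: 4 of 8.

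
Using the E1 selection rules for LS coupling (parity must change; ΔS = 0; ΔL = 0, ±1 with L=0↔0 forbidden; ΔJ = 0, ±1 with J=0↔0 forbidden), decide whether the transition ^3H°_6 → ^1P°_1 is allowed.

Parity must change: odd → odd — fails.
ΔS = 0: S: 1 → 0 — fails.
ΔL = 0, ±1 (not L=0↔0): L: 5 → 1, ΔL = -4 — fails.
ΔJ = 0, ±1 (not J=0↔0): J: 6 → 1, ΔJ = -5 — fails.
Rule(s) violated: parity, ΔS, ΔL, ΔJ.

forbidden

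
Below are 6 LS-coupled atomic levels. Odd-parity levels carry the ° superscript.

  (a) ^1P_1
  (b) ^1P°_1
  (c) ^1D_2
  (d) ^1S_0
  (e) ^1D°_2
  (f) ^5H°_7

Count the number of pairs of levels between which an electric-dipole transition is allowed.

(a)–(b): allowed.
(a)–(c): forbidden (parity).
(a)–(d): forbidden (parity).
(a)–(e): allowed.
(a)–(f): forbidden (ΔS, ΔL, ΔJ).
(b)–(c): allowed.
(b)–(d): allowed.
(b)–(e): forbidden (parity).
(b)–(f): forbidden (parity, ΔS, ΔL, ΔJ).
(c)–(d): forbidden (parity, ΔL, ΔJ).
(c)–(e): allowed.
(c)–(f): forbidden (ΔS, ΔL, ΔJ).
(d)–(e): forbidden (ΔL, ΔJ).
(d)–(f): forbidden (ΔS, ΔL, ΔJ).
(e)–(f): forbidden (parity, ΔS, ΔL, ΔJ).
Allowed pairs: 5 of 15.

5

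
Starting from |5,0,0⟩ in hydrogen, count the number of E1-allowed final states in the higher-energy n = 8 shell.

E1 requires Δl = ±1, so l_f ∈ {-1, 1}; with 0 ≤ l_f ≤ n_f−1 = 7, the allowed l_f values are {1}.
For l_f = 1: m_f ∈ {m_i−1, m_i, m_i+1} ∩ [−1, 1] = {-1, 0, 1} → 3 states.
Total: 3.

3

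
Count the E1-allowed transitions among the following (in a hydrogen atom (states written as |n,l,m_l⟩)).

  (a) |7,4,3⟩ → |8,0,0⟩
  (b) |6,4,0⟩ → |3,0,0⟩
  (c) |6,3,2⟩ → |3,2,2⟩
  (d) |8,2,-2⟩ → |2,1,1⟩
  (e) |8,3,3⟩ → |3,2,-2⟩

1

(a) forbidden — Δl = -4 (E1 requires Δl = ±1); Δm_l = -3 (E1 requires Δm_l = 0, ±1)
(b) forbidden — Δl = -4 (E1 requires Δl = ±1)
(c) allowed
(d) forbidden — Δm_l = +3 (E1 requires Δm_l = 0, ±1)
(e) forbidden — Δm_l = -5 (E1 requires Δm_l = 0, ±1)
Total allowed: 1 of 5.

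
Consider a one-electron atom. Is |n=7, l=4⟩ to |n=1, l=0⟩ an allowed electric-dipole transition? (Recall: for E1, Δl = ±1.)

forbidden

l: 4 → 0 (Δl = -4). Δl = ±1 ✗.
The transition is electric-dipole forbidden.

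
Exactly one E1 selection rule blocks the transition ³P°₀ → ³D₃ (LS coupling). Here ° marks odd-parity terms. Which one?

Parity must change: odd → even — ✓.
ΔS = 0: S: 1 → 1 — ✓.
ΔL = 0, ±1 (not L=0↔0): L: 1 → 2, ΔL = +1 — ✓.
ΔJ = 0, ±1 (not J=0↔0): J: 0 → 3, ΔJ = +3 — ✗.

the ΔJ = 0, ±1 rule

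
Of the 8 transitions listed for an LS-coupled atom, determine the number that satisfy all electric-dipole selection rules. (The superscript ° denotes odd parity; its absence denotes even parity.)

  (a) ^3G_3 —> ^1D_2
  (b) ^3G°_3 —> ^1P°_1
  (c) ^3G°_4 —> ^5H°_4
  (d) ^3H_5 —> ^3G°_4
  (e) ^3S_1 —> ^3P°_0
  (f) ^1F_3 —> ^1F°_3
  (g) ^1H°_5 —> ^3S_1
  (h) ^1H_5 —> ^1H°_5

4

(a) forbidden (parity, ΔS, ΔL fail)
(b) forbidden (parity, ΔS, ΔL, ΔJ fail)
(c) forbidden (parity, ΔS fail)
(d) allowed
(e) allowed
(f) allowed
(g) forbidden (ΔS, ΔL, ΔJ fail)
(h) allowed
Total allowed: 4 of 8.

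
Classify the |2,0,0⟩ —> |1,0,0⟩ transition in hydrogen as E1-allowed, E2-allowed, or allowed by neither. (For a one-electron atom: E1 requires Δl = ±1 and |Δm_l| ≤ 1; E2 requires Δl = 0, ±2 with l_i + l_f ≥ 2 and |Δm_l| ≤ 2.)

Δl = 0 − 0 = +0; l_i + l_f = 0.
Δm_l = +0.
E1 (Δl = ±1, |Δm_l| ≤ 1): not satisfied.
E2 (Δl = 0,±2, l_i+l_f ≥ 2, |Δm_l| ≤ 2): not satisfied.

neither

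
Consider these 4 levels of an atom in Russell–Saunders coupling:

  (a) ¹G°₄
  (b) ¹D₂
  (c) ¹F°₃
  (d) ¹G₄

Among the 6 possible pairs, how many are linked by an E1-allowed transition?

(a)–(b): forbidden (ΔL, ΔJ).
(a)–(c): forbidden (parity).
(a)–(d): allowed.
(b)–(c): allowed.
(b)–(d): forbidden (parity, ΔL, ΔJ).
(c)–(d): allowed.
Allowed pairs: 3 of 6.

3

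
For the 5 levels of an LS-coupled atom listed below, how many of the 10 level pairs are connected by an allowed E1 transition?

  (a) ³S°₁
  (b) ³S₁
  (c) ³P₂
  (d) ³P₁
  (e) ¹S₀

(a)–(b): forbidden (ΔL).
(a)–(c): allowed.
(a)–(d): allowed.
(a)–(e): forbidden (ΔS, ΔL).
(b)–(c): forbidden (parity).
(b)–(d): forbidden (parity).
(b)–(e): forbidden (parity, ΔS, ΔL).
(c)–(d): forbidden (parity).
(c)–(e): forbidden (parity, ΔS, ΔJ).
(d)–(e): forbidden (parity, ΔS).
Allowed pairs: 2 of 10.

2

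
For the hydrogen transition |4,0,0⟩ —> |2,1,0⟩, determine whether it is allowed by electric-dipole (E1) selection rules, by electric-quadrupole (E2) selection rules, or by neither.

E1

Δl = 1 − 0 = +1; l_i + l_f = 1.
Δm_l = +0.
E1 (Δl = ±1, |Δm_l| ≤ 1): satisfied.
E2 (Δl = 0,±2, l_i+l_f ≥ 2, |Δm_l| ≤ 2): not satisfied.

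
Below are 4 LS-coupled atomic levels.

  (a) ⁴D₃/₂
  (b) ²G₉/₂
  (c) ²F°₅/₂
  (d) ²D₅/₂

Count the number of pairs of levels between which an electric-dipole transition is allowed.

(a)–(b): forbidden (parity, ΔS, ΔL, ΔJ).
(a)–(c): forbidden (ΔS).
(a)–(d): forbidden (parity, ΔS).
(b)–(c): forbidden (ΔJ).
(b)–(d): forbidden (parity, ΔL, ΔJ).
(c)–(d): allowed.
Allowed pairs: 1 of 6.

1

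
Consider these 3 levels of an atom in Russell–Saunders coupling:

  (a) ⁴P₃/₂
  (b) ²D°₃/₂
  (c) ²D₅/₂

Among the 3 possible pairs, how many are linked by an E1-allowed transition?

(a)–(b): forbidden (ΔS).
(a)–(c): forbidden (parity, ΔS).
(b)–(c): allowed.
Allowed pairs: 1 of 3.

1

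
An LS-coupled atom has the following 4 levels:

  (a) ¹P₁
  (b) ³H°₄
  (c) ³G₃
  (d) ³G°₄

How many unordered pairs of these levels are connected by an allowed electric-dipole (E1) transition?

(a)–(b): forbidden (ΔS, ΔL, ΔJ).
(a)–(c): forbidden (parity, ΔS, ΔL, ΔJ).
(a)–(d): forbidden (ΔS, ΔL, ΔJ).
(b)–(c): allowed.
(b)–(d): forbidden (parity).
(c)–(d): allowed.
Allowed pairs: 2 of 6.

2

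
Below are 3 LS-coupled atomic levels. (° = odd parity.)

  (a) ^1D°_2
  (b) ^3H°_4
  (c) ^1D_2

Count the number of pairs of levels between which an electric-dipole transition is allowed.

1

(a)–(b): forbidden (parity, ΔS, ΔL, ΔJ).
(a)–(c): allowed.
(b)–(c): forbidden (ΔS, ΔL, ΔJ).
Allowed pairs: 1 of 3.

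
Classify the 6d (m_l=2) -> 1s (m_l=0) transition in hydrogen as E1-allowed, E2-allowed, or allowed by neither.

E2

Δl = 0 − 2 = -2; l_i + l_f = 2.
Δm_l = -2.
E1 (Δl = ±1, |Δm_l| ≤ 1): not satisfied.
E2 (Δl = 0,±2, l_i+l_f ≥ 2, |Δm_l| ≤ 2): satisfied.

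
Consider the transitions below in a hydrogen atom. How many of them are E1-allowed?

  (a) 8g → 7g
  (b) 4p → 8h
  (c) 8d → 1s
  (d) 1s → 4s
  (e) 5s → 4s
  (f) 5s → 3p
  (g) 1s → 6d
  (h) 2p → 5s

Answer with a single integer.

2

(a) forbidden — Δl = +0 (E1 requires Δl = ±1)
(b) forbidden — Δl = +4 (E1 requires Δl = ±1)
(c) forbidden — Δl = -2 (E1 requires Δl = ±1)
(d) forbidden — Δl = +0 (E1 requires Δl = ±1)
(e) forbidden — Δl = +0 (E1 requires Δl = ±1)
(f) allowed
(g) forbidden — Δl = +2 (E1 requires Δl = ±1)
(h) allowed
Total allowed: 2 of 8.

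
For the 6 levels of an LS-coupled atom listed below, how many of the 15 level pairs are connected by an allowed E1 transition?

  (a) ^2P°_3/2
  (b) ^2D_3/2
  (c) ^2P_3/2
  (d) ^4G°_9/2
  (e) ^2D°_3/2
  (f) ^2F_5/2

5

(a)–(b): allowed.
(a)–(c): allowed.
(a)–(d): forbidden (parity, ΔS, ΔL, ΔJ).
(a)–(e): forbidden (parity).
(a)–(f): forbidden (ΔL).
(b)–(c): forbidden (parity).
(b)–(d): forbidden (ΔS, ΔL, ΔJ).
(b)–(e): allowed.
(b)–(f): forbidden (parity).
(c)–(d): forbidden (ΔS, ΔL, ΔJ).
(c)–(e): allowed.
(c)–(f): forbidden (parity, ΔL).
(d)–(e): forbidden (parity, ΔS, ΔL, ΔJ).
(d)–(f): forbidden (ΔS, ΔJ).
(e)–(f): allowed.
Allowed pairs: 5 of 15.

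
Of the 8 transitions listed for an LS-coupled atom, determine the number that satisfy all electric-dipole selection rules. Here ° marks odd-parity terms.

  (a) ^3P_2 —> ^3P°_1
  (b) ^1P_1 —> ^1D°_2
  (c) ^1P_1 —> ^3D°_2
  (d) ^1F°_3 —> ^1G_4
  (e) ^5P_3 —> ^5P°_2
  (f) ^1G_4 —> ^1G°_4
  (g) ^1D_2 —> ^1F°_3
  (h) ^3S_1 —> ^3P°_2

7

(a) allowed
(b) allowed
(c) forbidden (ΔS fails)
(d) allowed
(e) allowed
(f) allowed
(g) allowed
(h) allowed
Total allowed: 7 of 8.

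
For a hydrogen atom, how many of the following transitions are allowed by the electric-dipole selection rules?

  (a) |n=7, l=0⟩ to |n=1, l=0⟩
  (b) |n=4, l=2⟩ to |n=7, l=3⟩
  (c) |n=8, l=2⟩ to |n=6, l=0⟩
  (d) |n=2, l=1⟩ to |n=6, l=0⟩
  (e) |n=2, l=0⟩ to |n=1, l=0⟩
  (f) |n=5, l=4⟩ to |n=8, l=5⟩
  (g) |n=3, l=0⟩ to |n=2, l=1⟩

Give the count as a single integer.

4

(a) forbidden — Δl = +0 (E1 requires Δl = ±1)
(b) allowed
(c) forbidden — Δl = -2 (E1 requires Δl = ±1)
(d) allowed
(e) forbidden — Δl = +0 (E1 requires Δl = ±1)
(f) allowed
(g) allowed
Total allowed: 4 of 7.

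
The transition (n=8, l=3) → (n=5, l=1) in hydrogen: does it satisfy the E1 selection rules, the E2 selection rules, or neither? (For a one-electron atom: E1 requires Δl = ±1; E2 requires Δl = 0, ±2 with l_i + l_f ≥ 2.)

Δl = 1 − 3 = -2; l_i + l_f = 4.
E1 (Δl = ±1): not satisfied.
E2 (Δl = 0,±2, l_i+l_f ≥ 2): satisfied.

E2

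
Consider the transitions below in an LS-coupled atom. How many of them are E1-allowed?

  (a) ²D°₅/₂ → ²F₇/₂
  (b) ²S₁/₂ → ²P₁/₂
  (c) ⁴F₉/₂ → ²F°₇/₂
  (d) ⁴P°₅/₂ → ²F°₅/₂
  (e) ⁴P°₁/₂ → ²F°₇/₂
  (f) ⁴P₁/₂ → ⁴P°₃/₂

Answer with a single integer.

(a) allowed
(b) forbidden (parity fails)
(c) forbidden (ΔS fails)
(d) forbidden (parity, ΔS, ΔL fail)
(e) forbidden (parity, ΔS, ΔL, ΔJ fail)
(f) allowed
Total allowed: 2 of 6.

2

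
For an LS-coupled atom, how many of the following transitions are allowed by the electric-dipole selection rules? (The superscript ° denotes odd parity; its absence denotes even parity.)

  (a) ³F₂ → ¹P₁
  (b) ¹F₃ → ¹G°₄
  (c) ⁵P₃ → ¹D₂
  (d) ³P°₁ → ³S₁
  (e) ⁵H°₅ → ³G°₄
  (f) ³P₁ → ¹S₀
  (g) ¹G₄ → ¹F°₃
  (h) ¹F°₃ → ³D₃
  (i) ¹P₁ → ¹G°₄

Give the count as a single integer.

(a) forbidden (parity, ΔS, ΔL fail)
(b) allowed
(c) forbidden (parity, ΔS fail)
(d) allowed
(e) forbidden (parity, ΔS fail)
(f) forbidden (parity, ΔS fail)
(g) allowed
(h) forbidden (ΔS fails)
(i) forbidden (ΔL, ΔJ fail)
Total allowed: 3 of 9.

3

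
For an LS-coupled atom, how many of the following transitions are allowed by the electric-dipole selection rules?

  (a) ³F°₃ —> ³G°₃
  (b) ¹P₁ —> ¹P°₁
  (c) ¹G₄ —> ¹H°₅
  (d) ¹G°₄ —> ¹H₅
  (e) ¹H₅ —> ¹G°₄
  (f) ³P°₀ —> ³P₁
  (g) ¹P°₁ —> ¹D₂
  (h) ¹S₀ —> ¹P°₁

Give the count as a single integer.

7

(a) forbidden (parity fails)
(b) allowed
(c) allowed
(d) allowed
(e) allowed
(f) allowed
(g) allowed
(h) allowed
Total allowed: 7 of 8.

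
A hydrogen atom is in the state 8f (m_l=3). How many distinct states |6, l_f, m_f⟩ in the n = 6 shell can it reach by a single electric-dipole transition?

E1 requires Δl = ±1, so l_f ∈ {2, 4}; with 0 ≤ l_f ≤ n_f−1 = 5, the allowed l_f values are {2, 4}.
For l_f = 2: m_f ∈ {m_i−1, m_i, m_i+1} ∩ [−2, 2] = {2} → 1 state.
For l_f = 4: m_f ∈ {m_i−1, m_i, m_i+1} ∩ [−4, 4] = {2, 3, 4} → 3 states.
Total: 4.

4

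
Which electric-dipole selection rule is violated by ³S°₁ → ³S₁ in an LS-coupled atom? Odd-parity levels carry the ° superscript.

Initial level: S=1, L=0, J=1, parity odd. Final level: S=1, L=0, J=1, parity even.
Parity must change: odd → even — satisfied.
ΔJ = 0, ±1 (not J=0↔0): J: 1 → 1, ΔJ = +0 — satisfied.
ΔL = 0, ±1 (not L=0↔0): L: 0 → 0, ΔL = +0 — violated.
ΔS = 0: S: 1 → 1 — satisfied.

the L=0 ↔ L=0 exclusion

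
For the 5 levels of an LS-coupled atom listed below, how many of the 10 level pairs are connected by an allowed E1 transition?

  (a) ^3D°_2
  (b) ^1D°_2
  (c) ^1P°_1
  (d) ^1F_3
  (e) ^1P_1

3

(a)–(b): forbidden (parity, ΔS).
(a)–(c): forbidden (parity, ΔS).
(a)–(d): forbidden (ΔS).
(a)–(e): forbidden (ΔS).
(b)–(c): forbidden (parity).
(b)–(d): allowed.
(b)–(e): allowed.
(c)–(d): forbidden (ΔL, ΔJ).
(c)–(e): allowed.
(d)–(e): forbidden (parity, ΔL, ΔJ).
Allowed pairs: 3 of 10.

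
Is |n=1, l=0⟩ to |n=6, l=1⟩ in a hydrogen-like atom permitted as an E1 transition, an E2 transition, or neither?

E1

Δl = 1 − 0 = +1; l_i + l_f = 1.
E1 (Δl = ±1): satisfied.
E2 (Δl = 0,±2, l_i+l_f ≥ 2): not satisfied.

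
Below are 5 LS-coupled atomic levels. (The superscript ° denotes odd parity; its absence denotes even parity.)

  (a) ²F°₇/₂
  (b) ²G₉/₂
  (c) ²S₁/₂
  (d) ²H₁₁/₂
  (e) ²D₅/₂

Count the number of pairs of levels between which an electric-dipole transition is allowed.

2

(a)–(b): allowed.
(a)–(c): forbidden (ΔL, ΔJ).
(a)–(d): forbidden (ΔL, ΔJ).
(a)–(e): allowed.
(b)–(c): forbidden (parity, ΔL, ΔJ).
(b)–(d): forbidden (parity).
(b)–(e): forbidden (parity, ΔL, ΔJ).
(c)–(d): forbidden (parity, ΔL, ΔJ).
(c)–(e): forbidden (parity, ΔL, ΔJ).
(d)–(e): forbidden (parity, ΔL, ΔJ).
Allowed pairs: 2 of 10.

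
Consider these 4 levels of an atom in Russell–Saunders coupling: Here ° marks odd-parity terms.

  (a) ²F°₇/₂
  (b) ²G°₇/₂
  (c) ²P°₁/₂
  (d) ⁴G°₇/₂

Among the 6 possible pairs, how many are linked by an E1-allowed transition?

0

(a)–(b): forbidden (parity).
(a)–(c): forbidden (parity, ΔL, ΔJ).
(a)–(d): forbidden (parity, ΔS).
(b)–(c): forbidden (parity, ΔL, ΔJ).
(b)–(d): forbidden (parity, ΔS).
(c)–(d): forbidden (parity, ΔS, ΔL, ΔJ).
Allowed pairs: 0 of 6.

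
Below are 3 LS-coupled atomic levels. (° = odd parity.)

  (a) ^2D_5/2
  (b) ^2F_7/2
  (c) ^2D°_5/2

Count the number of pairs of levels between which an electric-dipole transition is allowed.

2

(a)–(b): forbidden (parity).
(a)–(c): allowed.
(b)–(c): allowed.
Allowed pairs: 2 of 3.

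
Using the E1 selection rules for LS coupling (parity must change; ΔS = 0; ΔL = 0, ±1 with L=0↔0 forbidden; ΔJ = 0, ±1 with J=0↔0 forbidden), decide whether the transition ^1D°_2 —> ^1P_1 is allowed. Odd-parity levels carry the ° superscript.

Reading off the term symbols: S 0→0, L 2→1, J 2→1, parity odd→even.
Parity must change: odd → even — ok.
ΔL = 0, ±1 (not L=0↔0): L: 2 → 1, ΔL = -1 — ok.
ΔJ = 0, ±1 (not J=0↔0): J: 2 → 1, ΔJ = -1 — ok.
ΔS = 0: S: 0 → 0 — ok.
All four E1 rules are satisfied.

allowed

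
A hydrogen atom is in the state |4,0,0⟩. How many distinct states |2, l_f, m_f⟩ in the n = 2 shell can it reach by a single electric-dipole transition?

3

E1 requires Δl = ±1, so l_f ∈ {-1, 1}; with 0 ≤ l_f ≤ n_f−1 = 1, the allowed l_f values are {1}.
For l_f = 1: m_f ∈ {m_i−1, m_i, m_i+1} ∩ [−1, 1] = {-1, 0, 1} → 3 states.
Total: 3.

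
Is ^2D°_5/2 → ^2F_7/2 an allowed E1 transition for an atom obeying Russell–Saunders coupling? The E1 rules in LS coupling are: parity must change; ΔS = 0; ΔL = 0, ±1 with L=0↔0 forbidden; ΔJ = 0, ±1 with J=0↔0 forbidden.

allowed

Initial level: S=1/2, L=2, J=5/2, parity odd. Final level: S=1/2, L=3, J=7/2, parity even.
Parity must change: odd → even — satisfied.
ΔS = 0: S: 1/2 → 1/2 — satisfied.
ΔL = 0, ±1 (not L=0↔0): L: 2 → 3, ΔL = +1 — satisfied.
ΔJ = 0, ±1 (not J=0↔0): J: 5/2 → 7/2, ΔJ = +1 — satisfied.
All four E1 rules are satisfied.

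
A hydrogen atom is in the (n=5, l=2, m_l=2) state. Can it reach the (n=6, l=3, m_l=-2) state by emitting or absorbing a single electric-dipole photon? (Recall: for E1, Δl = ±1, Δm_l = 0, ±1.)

forbidden

Δl = 3 − 2 = +1; the E1 rule Δl = ±1 is passes.
m_l: 2 → -2 (Δm_l = -4). |Δm_l| ≤ 1 fails.
The transition is electric-dipole forbidden.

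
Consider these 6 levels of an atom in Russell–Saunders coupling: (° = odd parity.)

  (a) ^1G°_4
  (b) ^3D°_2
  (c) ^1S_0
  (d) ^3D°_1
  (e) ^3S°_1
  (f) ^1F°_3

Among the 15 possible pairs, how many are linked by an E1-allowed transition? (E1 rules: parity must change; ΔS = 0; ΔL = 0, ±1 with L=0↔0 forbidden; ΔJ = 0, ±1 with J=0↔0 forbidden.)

0

(a)–(b): forbidden (parity, ΔS, ΔL, ΔJ).
(a)–(c): forbidden (ΔL, ΔJ).
(a)–(d): forbidden (parity, ΔS, ΔL, ΔJ).
(a)–(e): forbidden (parity, ΔS, ΔL, ΔJ).
(a)–(f): forbidden (parity).
(b)–(c): forbidden (ΔS, ΔL, ΔJ).
(b)–(d): forbidden (parity).
(b)–(e): forbidden (parity, ΔL).
(b)–(f): forbidden (parity, ΔS).
(c)–(d): forbidden (ΔS, ΔL).
(c)–(e): forbidden (ΔS, ΔL).
(c)–(f): forbidden (ΔL, ΔJ).
(d)–(e): forbidden (parity, ΔL).
(d)–(f): forbidden (parity, ΔS, ΔJ).
(e)–(f): forbidden (parity, ΔS, ΔL, ΔJ).
Allowed pairs: 0 of 15.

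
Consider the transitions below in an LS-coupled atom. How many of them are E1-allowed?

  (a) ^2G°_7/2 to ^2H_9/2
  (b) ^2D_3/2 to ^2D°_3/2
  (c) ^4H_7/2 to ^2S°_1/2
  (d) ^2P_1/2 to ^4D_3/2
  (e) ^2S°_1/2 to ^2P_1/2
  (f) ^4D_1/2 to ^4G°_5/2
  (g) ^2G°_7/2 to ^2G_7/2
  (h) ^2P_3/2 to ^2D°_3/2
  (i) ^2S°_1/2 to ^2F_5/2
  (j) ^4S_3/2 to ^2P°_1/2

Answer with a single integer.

(a) allowed
(b) allowed
(c) forbidden (ΔS, ΔL, ΔJ fail)
(d) forbidden (parity, ΔS fail)
(e) allowed
(f) forbidden (ΔL, ΔJ fail)
(g) allowed
(h) allowed
(i) forbidden (ΔL, ΔJ fail)
(j) forbidden (ΔS fails)
Total allowed: 5 of 10.

5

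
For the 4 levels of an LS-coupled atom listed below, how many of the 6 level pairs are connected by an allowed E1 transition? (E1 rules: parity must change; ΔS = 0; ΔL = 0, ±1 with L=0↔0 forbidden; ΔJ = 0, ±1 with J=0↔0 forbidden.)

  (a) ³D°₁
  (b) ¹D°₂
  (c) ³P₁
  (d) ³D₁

(a)–(b): forbidden (parity, ΔS).
(a)–(c): allowed.
(a)–(d): allowed.
(b)–(c): forbidden (ΔS).
(b)–(d): forbidden (ΔS).
(c)–(d): forbidden (parity).
Allowed pairs: 2 of 6.

2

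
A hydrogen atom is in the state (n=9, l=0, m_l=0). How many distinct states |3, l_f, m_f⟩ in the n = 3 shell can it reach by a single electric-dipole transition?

E1 requires Δl = ±1, so l_f ∈ {-1, 1}; with 0 ≤ l_f ≤ n_f−1 = 2, the allowed l_f values are {1}.
For l_f = 1: m_f ∈ {m_i−1, m_i, m_i+1} ∩ [−1, 1] = {-1, 0, 1} → 3 states.
Total: 3.

3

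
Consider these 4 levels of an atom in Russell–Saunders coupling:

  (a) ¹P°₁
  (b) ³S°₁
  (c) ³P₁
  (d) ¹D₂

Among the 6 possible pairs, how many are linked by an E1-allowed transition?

(a)–(b): forbidden (parity, ΔS).
(a)–(c): forbidden (ΔS).
(a)–(d): allowed.
(b)–(c): allowed.
(b)–(d): forbidden (ΔS, ΔL).
(c)–(d): forbidden (parity, ΔS).
Allowed pairs: 2 of 6.

2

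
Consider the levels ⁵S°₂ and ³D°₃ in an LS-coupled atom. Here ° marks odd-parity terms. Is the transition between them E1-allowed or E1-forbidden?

Initial level: S=2, L=0, J=2, parity odd. Final level: S=1, L=2, J=3, parity odd.
ΔL = 0, ±1 (not L=0↔0): L: 0 → 2, ΔL = +2 — fails.
ΔJ = 0, ±1 (not J=0↔0): J: 2 → 3, ΔJ = +1 — passes.
Parity must change: odd → odd — fails.
ΔS = 0: S: 2 → 1 — fails.
Rule(s) violated: parity, ΔS, ΔL.

forbidden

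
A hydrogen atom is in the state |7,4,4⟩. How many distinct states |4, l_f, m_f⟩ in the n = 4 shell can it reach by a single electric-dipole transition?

1

E1 requires Δl = ±1, so l_f ∈ {3, 5}; with 0 ≤ l_f ≤ n_f−1 = 3, the allowed l_f values are {3}.
For l_f = 3: m_f ∈ {m_i−1, m_i, m_i+1} ∩ [−3, 3] = {3} → 1 state.
Total: 1.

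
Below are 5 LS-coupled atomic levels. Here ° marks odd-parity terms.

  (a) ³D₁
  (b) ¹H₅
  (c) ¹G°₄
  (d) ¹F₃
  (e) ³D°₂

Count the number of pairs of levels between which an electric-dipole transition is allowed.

3

(a)–(b): forbidden (parity, ΔS, ΔL, ΔJ).
(a)–(c): forbidden (ΔS, ΔL, ΔJ).
(a)–(d): forbidden (parity, ΔS, ΔJ).
(a)–(e): allowed.
(b)–(c): allowed.
(b)–(d): forbidden (parity, ΔL, ΔJ).
(b)–(e): forbidden (ΔS, ΔL, ΔJ).
(c)–(d): allowed.
(c)–(e): forbidden (parity, ΔS, ΔL, ΔJ).
(d)–(e): forbidden (ΔS).
Allowed pairs: 3 of 10.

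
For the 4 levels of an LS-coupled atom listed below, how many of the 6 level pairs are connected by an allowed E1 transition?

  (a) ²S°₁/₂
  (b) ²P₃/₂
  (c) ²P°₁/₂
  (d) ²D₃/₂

3

(a)–(b): allowed.
(a)–(c): forbidden (parity).
(a)–(d): forbidden (ΔL).
(b)–(c): allowed.
(b)–(d): forbidden (parity).
(c)–(d): allowed.
Allowed pairs: 3 of 6.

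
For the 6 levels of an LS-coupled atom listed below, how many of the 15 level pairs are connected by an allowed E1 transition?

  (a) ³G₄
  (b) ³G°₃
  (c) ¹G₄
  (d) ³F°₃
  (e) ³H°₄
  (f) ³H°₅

4

(a)–(b): allowed.
(a)–(c): forbidden (parity, ΔS).
(a)–(d): allowed.
(a)–(e): allowed.
(a)–(f): allowed.
(b)–(c): forbidden (ΔS).
(b)–(d): forbidden (parity).
(b)–(e): forbidden (parity).
(b)–(f): forbidden (parity, ΔJ).
(c)–(d): forbidden (ΔS).
(c)–(e): forbidden (ΔS).
(c)–(f): forbidden (ΔS).
(d)–(e): forbidden (parity, ΔL).
(d)–(f): forbidden (parity, ΔL, ΔJ).
(e)–(f): forbidden (parity).
Allowed pairs: 4 of 15.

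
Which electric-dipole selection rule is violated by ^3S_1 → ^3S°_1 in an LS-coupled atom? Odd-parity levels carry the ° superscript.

ΔJ = 0, ±1 (not J=0↔0): J: 1 → 1, ΔJ = +0 — ✓.
ΔL = 0, ±1 (not L=0↔0): L: 0 → 0, ΔL = +0 — ✗.
Parity must change: even → odd — ✓.
ΔS = 0: S: 1 → 1 — ✓.

the L=0 ↔ L=0 exclusion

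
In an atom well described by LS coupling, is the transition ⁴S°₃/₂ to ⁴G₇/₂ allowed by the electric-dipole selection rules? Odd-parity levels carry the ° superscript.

Initial level: S=3/2, L=0, J=3/2, parity odd. Final level: S=3/2, L=4, J=7/2, parity even.
Parity must change: odd → even — satisfied.
ΔS = 0: S: 3/2 → 3/2 — satisfied.
ΔL = 0, ±1 (not L=0↔0): L: 0 → 4, ΔL = +4 — violated.
ΔJ = 0, ±1 (not J=0↔0): J: 3/2 → 7/2, ΔJ = +2 — violated.
Rule(s) violated: ΔL, ΔJ.

forbidden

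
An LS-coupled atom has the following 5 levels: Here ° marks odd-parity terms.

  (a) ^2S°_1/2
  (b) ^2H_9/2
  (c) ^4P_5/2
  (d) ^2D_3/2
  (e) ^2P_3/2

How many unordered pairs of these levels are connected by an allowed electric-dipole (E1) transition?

1

(a)–(b): forbidden (ΔL, ΔJ).
(a)–(c): forbidden (ΔS, ΔJ).
(a)–(d): forbidden (ΔL).
(a)–(e): allowed.
(b)–(c): forbidden (parity, ΔS, ΔL, ΔJ).
(b)–(d): forbidden (parity, ΔL, ΔJ).
(b)–(e): forbidden (parity, ΔL, ΔJ).
(c)–(d): forbidden (parity, ΔS).
(c)–(e): forbidden (parity, ΔS).
(d)–(e): forbidden (parity).
Allowed pairs: 1 of 10.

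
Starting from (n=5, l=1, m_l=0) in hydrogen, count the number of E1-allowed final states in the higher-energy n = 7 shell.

E1 requires Δl = ±1, so l_f ∈ {0, 2}; with 0 ≤ l_f ≤ n_f−1 = 6, the allowed l_f values are {0, 2}.
For l_f = 0: m_f ∈ {m_i−1, m_i, m_i+1} ∩ [−0, 0] = {0} → 1 state.
For l_f = 2: m_f ∈ {m_i−1, m_i, m_i+1} ∩ [−2, 2] = {-1, 0, 1} → 3 states.
Total: 4.

4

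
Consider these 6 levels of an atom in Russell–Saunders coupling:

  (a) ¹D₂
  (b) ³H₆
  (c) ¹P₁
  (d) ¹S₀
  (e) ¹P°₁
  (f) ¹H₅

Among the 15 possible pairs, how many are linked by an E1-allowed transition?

3

(a)–(b): forbidden (parity, ΔS, ΔL, ΔJ).
(a)–(c): forbidden (parity).
(a)–(d): forbidden (parity, ΔL, ΔJ).
(a)–(e): allowed.
(a)–(f): forbidden (parity, ΔL, ΔJ).
(b)–(c): forbidden (parity, ΔS, ΔL, ΔJ).
(b)–(d): forbidden (parity, ΔS, ΔL, ΔJ).
(b)–(e): forbidden (ΔS, ΔL, ΔJ).
(b)–(f): forbidden (parity, ΔS).
(c)–(d): forbidden (parity).
(c)–(e): allowed.
(c)–(f): forbidden (parity, ΔL, ΔJ).
(d)–(e): allowed.
(d)–(f): forbidden (parity, ΔL, ΔJ).
(e)–(f): forbidden (ΔL, ΔJ).
Allowed pairs: 3 of 15.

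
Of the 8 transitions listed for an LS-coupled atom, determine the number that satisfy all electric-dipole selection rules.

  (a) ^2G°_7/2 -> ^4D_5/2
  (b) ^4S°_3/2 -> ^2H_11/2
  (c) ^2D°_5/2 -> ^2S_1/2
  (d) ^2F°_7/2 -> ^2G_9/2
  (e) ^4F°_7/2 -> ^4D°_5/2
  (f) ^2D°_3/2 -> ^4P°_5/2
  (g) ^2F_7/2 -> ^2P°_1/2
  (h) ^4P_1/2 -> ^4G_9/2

1

(a) forbidden (ΔS, ΔL fail)
(b) forbidden (ΔS, ΔL, ΔJ fail)
(c) forbidden (ΔL, ΔJ fail)
(d) allowed
(e) forbidden (parity fails)
(f) forbidden (parity, ΔS fail)
(g) forbidden (ΔL, ΔJ fail)
(h) forbidden (parity, ΔL, ΔJ fail)
Total allowed: 1 of 8.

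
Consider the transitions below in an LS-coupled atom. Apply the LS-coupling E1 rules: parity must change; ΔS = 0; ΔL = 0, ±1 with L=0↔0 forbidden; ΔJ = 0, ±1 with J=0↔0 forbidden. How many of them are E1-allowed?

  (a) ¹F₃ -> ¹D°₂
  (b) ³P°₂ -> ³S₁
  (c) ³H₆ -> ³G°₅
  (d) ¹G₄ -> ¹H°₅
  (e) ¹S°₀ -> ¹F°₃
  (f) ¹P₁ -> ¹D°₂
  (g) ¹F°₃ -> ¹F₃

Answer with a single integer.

6

(a) allowed
(b) allowed
(c) allowed
(d) allowed
(e) forbidden (parity, ΔL, ΔJ fail)
(f) allowed
(g) allowed
Total allowed: 6 of 7.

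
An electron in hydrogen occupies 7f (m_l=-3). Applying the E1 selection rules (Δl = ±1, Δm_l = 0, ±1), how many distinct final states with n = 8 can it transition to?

E1 requires Δl = ±1, so l_f ∈ {2, 4}; with 0 ≤ l_f ≤ n_f−1 = 7, the allowed l_f values are {2, 4}.
For l_f = 2: m_f ∈ {m_i−1, m_i, m_i+1} ∩ [−2, 2] = {-2} → 1 state.
For l_f = 4: m_f ∈ {m_i−1, m_i, m_i+1} ∩ [−4, 4] = {-4, -3, -2} → 3 states.
Total: 4.

4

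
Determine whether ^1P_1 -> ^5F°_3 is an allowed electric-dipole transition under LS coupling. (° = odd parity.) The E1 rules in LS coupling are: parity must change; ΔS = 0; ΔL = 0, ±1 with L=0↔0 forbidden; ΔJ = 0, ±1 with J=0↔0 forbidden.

forbidden

Parity must change: even → odd — ✓.
ΔL = 0, ±1 (not L=0↔0): L: 1 → 3, ΔL = +2 — ✗.
ΔS = 0: S: 0 → 2 — ✗.
ΔJ = 0, ±1 (not J=0↔0): J: 1 → 3, ΔJ = +2 — ✗.
Rule(s) violated: ΔS, ΔL, ΔJ.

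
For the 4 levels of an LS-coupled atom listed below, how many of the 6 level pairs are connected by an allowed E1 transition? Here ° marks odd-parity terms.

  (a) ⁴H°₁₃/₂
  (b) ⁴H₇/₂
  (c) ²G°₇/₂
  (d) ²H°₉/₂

(a)–(b): forbidden (ΔJ).
(a)–(c): forbidden (parity, ΔS, ΔJ).
(a)–(d): forbidden (parity, ΔS, ΔJ).
(b)–(c): forbidden (ΔS).
(b)–(d): forbidden (ΔS).
(c)–(d): forbidden (parity).
Allowed pairs: 0 of 6.

0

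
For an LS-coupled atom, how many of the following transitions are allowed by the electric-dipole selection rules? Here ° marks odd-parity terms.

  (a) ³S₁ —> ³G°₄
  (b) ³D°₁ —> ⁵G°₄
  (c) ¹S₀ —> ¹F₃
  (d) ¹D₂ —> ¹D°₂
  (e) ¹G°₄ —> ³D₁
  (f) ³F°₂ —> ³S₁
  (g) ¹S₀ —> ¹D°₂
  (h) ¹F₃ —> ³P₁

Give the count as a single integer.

1

(a) forbidden (ΔL, ΔJ fail)
(b) forbidden (parity, ΔS, ΔL, ΔJ fail)
(c) forbidden (parity, ΔL, ΔJ fail)
(d) allowed
(e) forbidden (ΔS, ΔL, ΔJ fail)
(f) forbidden (ΔL fails)
(g) forbidden (ΔL, ΔJ fail)
(h) forbidden (parity, ΔS, ΔL, ΔJ fail)
Total allowed: 1 of 8.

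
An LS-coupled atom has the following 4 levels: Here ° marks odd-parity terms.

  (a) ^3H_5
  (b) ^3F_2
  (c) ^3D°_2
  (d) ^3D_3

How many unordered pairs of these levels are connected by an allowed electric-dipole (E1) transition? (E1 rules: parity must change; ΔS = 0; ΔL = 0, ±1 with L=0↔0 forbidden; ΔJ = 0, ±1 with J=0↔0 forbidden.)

2

(a)–(b): forbidden (parity, ΔL, ΔJ).
(a)–(c): forbidden (ΔL, ΔJ).
(a)–(d): forbidden (parity, ΔL, ΔJ).
(b)–(c): allowed.
(b)–(d): forbidden (parity).
(c)–(d): allowed.
Allowed pairs: 2 of 6.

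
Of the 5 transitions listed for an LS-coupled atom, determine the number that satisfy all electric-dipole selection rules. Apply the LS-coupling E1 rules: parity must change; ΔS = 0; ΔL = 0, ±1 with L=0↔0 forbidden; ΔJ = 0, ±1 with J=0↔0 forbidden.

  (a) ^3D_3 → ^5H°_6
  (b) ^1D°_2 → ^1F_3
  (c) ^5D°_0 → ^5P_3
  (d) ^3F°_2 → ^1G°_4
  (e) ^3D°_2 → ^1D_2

(a) forbidden (ΔS, ΔL, ΔJ fail)
(b) allowed
(c) forbidden (ΔJ fails)
(d) forbidden (parity, ΔS, ΔJ fail)
(e) forbidden (ΔS fails)
Total allowed: 1 of 5.

1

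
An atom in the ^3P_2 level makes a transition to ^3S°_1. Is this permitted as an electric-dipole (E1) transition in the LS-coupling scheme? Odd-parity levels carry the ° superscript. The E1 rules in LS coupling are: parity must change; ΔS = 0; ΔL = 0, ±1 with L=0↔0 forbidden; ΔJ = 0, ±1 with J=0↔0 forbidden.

allowed

ΔS = 0: S: 1 → 1 — ok.
ΔL = 0, ±1 (not L=0↔0): L: 1 → 0, ΔL = -1 — ok.
Parity must change: even → odd — ok.
ΔJ = 0, ±1 (not J=0↔0): J: 2 → 1, ΔJ = -1 — ok.
All four E1 rules are satisfied.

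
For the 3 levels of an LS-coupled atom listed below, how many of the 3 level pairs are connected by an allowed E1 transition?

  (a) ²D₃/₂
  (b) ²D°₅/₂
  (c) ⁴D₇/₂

(a)–(b): allowed.
(a)–(c): forbidden (parity, ΔS, ΔJ).
(b)–(c): forbidden (ΔS).
Allowed pairs: 1 of 3.

1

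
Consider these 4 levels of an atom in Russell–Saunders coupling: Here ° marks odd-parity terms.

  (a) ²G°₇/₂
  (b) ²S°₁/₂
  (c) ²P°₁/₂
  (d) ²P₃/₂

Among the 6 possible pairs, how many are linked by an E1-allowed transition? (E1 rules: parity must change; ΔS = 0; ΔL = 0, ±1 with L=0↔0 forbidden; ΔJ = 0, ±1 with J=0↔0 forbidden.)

(a)–(b): forbidden (parity, ΔL, ΔJ).
(a)–(c): forbidden (parity, ΔL, ΔJ).
(a)–(d): forbidden (ΔL, ΔJ).
(b)–(c): forbidden (parity).
(b)–(d): allowed.
(c)–(d): allowed.
Allowed pairs: 2 of 6.

2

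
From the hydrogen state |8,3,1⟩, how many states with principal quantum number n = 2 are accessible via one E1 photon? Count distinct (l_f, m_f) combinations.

0

E1 requires l_f ∈ {2, 4}, but neither lies in [0, 1], so no final state is reachable.
Total: 0.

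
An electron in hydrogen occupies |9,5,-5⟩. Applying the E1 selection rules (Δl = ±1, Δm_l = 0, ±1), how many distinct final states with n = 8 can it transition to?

4

E1 requires Δl = ±1, so l_f ∈ {4, 6}; with 0 ≤ l_f ≤ n_f−1 = 7, the allowed l_f values are {4, 6}.
For l_f = 4: m_f ∈ {m_i−1, m_i, m_i+1} ∩ [−4, 4] = {-4} → 1 state.
For l_f = 6: m_f ∈ {m_i−1, m_i, m_i+1} ∩ [−6, 6] = {-6, -5, -4} → 3 states.
Total: 4.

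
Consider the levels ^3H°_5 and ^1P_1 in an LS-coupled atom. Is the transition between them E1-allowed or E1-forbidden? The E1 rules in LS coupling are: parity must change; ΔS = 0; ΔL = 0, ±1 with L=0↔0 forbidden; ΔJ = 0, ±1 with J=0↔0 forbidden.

forbidden

Reading off the term symbols: S 1→0, L 5→1, J 5→1, parity odd→even.
Parity must change: odd → even — ok.
ΔS = 0: S: 1 → 0 — fails.
ΔL = 0, ±1 (not L=0↔0): L: 5 → 1, ΔL = -4 — fails.
ΔJ = 0, ±1 (not J=0↔0): J: 5 → 1, ΔJ = -4 — fails.
Rule(s) violated: ΔS, ΔL, ΔJ.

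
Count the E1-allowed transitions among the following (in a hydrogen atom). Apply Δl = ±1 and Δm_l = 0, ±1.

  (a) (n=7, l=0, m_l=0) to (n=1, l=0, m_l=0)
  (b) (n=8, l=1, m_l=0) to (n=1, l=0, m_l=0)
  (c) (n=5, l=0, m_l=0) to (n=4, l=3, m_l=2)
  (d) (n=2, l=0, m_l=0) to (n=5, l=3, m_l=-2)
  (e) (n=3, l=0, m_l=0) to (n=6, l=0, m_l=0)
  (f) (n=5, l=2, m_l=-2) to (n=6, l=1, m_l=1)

1

(a) forbidden — Δl = +0 (E1 requires Δl = ±1)
(b) allowed
(c) forbidden — Δl = +3 (E1 requires Δl = ±1); Δm_l = +2 (E1 requires Δm_l = 0, ±1)
(d) forbidden — Δl = +3 (E1 requires Δl = ±1); Δm_l = -2 (E1 requires Δm_l = 0, ±1)
(e) forbidden — Δl = +0 (E1 requires Δl = ±1)
(f) forbidden — Δm_l = +3 (E1 requires Δm_l = 0, ±1)
Total allowed: 1 of 6.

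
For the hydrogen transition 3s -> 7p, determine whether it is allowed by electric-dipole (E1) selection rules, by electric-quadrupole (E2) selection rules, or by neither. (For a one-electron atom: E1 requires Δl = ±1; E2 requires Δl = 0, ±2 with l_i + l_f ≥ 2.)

E1

Δl = 1 − 0 = +1; l_i + l_f = 1.
E1 (Δl = ±1): satisfied.
E2 (Δl = 0,±2, l_i+l_f ≥ 2): not satisfied.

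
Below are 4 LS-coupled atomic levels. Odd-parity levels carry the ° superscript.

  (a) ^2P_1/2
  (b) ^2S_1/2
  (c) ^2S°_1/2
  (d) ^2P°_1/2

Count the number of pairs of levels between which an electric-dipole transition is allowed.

3

(a)–(b): forbidden (parity).
(a)–(c): allowed.
(a)–(d): allowed.
(b)–(c): forbidden (ΔL).
(b)–(d): allowed.
(c)–(d): forbidden (parity).
Allowed pairs: 3 of 6.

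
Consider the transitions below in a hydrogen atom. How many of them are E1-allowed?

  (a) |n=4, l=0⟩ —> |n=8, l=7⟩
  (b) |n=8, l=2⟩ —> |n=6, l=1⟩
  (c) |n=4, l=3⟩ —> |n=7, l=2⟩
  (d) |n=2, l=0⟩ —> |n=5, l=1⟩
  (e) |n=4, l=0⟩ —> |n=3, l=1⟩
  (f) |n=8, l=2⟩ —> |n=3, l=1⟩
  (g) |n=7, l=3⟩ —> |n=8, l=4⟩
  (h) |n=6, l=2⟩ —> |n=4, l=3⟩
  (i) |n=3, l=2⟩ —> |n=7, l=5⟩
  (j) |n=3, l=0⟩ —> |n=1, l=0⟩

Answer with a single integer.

(a) forbidden — Δl = +7 (E1 requires Δl = ±1)
(b) allowed
(c) allowed
(d) allowed
(e) allowed
(f) allowed
(g) allowed
(h) allowed
(i) forbidden — Δl = +3 (E1 requires Δl = ±1)
(j) forbidden — Δl = +0 (E1 requires Δl = ±1)
Total allowed: 7 of 10.

7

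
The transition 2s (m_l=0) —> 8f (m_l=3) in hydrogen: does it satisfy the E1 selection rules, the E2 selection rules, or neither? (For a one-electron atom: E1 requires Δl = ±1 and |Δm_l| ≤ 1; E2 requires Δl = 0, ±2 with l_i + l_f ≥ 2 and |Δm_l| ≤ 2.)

Δl = 3 − 0 = +3; l_i + l_f = 3.
Δm_l = +3.
E1 (Δl = ±1, |Δm_l| ≤ 1): not satisfied.
E2 (Δl = 0,±2, l_i+l_f ≥ 2, |Δm_l| ≤ 2): not satisfied.

neither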